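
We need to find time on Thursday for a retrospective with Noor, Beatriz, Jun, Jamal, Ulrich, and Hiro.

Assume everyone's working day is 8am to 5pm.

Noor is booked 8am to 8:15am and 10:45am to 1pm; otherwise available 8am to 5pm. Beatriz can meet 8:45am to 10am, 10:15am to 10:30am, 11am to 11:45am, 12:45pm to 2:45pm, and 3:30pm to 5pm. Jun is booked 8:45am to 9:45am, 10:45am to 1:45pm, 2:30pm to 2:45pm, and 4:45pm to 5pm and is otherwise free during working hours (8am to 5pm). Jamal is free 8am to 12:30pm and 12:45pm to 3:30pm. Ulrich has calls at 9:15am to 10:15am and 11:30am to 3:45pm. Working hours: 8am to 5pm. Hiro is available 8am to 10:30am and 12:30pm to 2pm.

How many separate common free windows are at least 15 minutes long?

Noor free within 08:00–17:00: 08:15–10:45, 13:00–17:00.
Jun free within 08:00–17:00: 08:00–08:45, 09:45–10:45, 13:45–14:30, 14:45–16:45.
Ulrich free within 08:00–17:00: 08:00–09:15, 10:15–11:30, 15:45–17:00.
Noor ∩ Beatriz: 08:45–10:00, 10:15–10:30, 13:00–14:45, 15:30–17:00.
Noor ∩ Beatriz ∩ Jun: 09:45–10:00, 10:15–10:30, 13:45–14:30, 15:30–16:45.
Noor ∩ Beatriz ∩ Jun ∩ Jamal: 09:45–10:00, 10:15–10:30, 13:45–14:30.
Noor ∩ Beatriz ∩ Jun ∩ Jamal ∩ Ulrich: 10:15–10:30.
Noor ∩ Beatriz ∩ Jun ∩ Jamal ∩ Ulrich ∩ Hiro: 10:15–10:30.
Windows ≥ 15 min: 10:15–10:30.
That's 1 window.

1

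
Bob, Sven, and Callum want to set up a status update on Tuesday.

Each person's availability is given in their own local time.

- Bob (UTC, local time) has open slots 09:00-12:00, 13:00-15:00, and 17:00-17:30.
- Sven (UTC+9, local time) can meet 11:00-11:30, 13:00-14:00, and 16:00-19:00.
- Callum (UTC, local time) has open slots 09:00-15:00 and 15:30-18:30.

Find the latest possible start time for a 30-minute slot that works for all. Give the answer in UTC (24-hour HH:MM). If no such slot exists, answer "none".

09:30

Bob → UTC: 09:00–12:00, 13:00–15:00, 17:00–17:30.
Sven → UTC: 02:00–02:30, 04:00–05:00, 07:00–10:00.
Callum → UTC: 09:00–15:00, 15:30–18:30.
Bob ∩ Sven: 09:00–10:00.
Bob ∩ Sven ∩ Callum: 09:00–10:00.
Windows ≥ 30 min: 09:00–10:00.
Latest start in the last window 09:00–10:00 is 10:00 − 30 min = 09:30.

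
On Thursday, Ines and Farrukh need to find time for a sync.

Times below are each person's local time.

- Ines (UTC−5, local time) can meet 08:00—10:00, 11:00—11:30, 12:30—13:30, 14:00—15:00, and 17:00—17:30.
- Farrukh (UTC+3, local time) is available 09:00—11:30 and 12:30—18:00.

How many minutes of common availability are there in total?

120 minutes

Ines → UTC: 13:00–15:00, 16:00–16:30, 17:30–18:30, 19:00–20:00, 22:00–22:30.
Farrukh → UTC: 06:00–08:30, 09:30–15:00.
Ines ∩ Farrukh: 13:00–15:00.
Total common minutes: 120.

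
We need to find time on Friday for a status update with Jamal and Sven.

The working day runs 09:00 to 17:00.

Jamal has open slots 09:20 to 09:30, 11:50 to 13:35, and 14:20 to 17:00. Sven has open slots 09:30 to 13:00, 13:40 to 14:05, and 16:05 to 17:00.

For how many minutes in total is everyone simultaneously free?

Jamal ∩ Sven: 11:50–13:00, 16:05–17:00.
Total common minutes: 70 + 55 = 125.

125 minutes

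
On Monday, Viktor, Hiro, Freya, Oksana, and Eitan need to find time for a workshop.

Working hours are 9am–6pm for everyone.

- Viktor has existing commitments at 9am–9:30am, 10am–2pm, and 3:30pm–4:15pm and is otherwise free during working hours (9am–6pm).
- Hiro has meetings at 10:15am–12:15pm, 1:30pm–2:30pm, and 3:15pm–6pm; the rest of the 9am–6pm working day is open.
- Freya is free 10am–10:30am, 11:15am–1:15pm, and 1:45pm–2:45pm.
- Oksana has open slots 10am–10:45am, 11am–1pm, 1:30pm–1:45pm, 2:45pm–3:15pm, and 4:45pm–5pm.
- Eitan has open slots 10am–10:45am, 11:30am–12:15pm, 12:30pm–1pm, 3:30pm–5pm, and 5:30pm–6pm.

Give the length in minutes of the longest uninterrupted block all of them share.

0 minutes

Viktor free within 09:00–18:00: 09:30–10:00, 14:00–15:30, 16:15–18:00.
Hiro free within 09:00–18:00: 09:00–10:15, 12:15–13:30, 14:30–15:15.
Viktor ∩ Hiro: 09:30–10:00, 14:30–15:15.
Viktor ∩ Hiro ∩ Freya: 14:30–14:45.
Viktor ∩ Hiro ∩ Freya ∩ Oksana: (none).
Viktor ∩ Hiro ∩ Freya ∩ Oksana ∩ Eitan: (none).
No common window.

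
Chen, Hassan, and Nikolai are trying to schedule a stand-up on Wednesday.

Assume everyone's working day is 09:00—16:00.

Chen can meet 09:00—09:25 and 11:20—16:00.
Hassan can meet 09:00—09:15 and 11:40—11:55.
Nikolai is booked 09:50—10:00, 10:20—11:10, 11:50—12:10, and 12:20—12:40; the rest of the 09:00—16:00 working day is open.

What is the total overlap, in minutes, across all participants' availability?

Nikolai free within 09:00–16:00: 09:00–09:50, 10:00–10:20, 11:10–11:50, 12:10–12:20, 12:40–16:00.
Chen ∩ Hassan: 09:00–09:15, 11:40–11:55.
Chen ∩ Hassan ∩ Nikolai: 09:00–09:15, 11:40–11:50.
Total common minutes: 15 + 10 = 25.

25 minutes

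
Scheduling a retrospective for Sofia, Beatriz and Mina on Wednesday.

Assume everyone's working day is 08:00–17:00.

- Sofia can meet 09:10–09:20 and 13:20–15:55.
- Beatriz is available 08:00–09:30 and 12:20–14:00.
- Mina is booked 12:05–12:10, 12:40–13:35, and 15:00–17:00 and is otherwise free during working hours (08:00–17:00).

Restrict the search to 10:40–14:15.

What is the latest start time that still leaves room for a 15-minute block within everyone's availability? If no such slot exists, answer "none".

Mina free within 08:00–17:00: 08:00–12:05, 12:10–12:40, 13:35–15:00.
Sofia ∩ Beatriz: 09:10–09:20, 13:20–14:00.
Sofia ∩ Beatriz ∩ Mina: 09:10–09:20, 13:35–14:00.
Restricted to 10:40–14:15: 13:35–14:00.
Windows ≥ 15 min: 13:35–14:00.
Latest start in the last window 13:35–14:00 is 14:00 − 15 min = 13:45.

13:45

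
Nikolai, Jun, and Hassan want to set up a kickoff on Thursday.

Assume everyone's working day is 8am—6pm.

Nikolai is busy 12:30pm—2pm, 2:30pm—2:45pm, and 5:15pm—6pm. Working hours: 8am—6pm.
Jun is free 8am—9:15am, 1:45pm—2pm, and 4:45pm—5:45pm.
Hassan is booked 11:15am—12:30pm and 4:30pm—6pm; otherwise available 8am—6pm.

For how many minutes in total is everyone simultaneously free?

Nikolai free within 08:00–18:00: 08:00–12:30, 14:00–14:30, 14:45–17:15.
Hassan free within 08:00–18:00: 08:00–11:15, 12:30–16:30.
Nikolai ∩ Jun: 08:00–09:15, 16:45–17:15.
Nikolai ∩ Jun ∩ Hassan: 08:00–09:15.
Total common minutes: 75.

75 minutes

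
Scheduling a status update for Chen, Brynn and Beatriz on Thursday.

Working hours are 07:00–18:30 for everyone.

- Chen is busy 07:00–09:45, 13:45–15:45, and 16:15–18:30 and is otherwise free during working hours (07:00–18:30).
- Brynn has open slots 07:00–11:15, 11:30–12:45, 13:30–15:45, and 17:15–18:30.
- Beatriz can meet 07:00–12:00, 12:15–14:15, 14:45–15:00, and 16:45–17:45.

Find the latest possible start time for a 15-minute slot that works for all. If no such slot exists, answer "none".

Chen free within 07:00–18:30: 09:45–13:45, 15:45–16:15.
Chen ∩ Brynn: 09:45–11:15, 11:30–12:45, 13:30–13:45.
Chen ∩ Brynn ∩ Beatriz: 09:45–11:15, 11:30–12:00, 12:15–12:45, 13:30–13:45.
Windows ≥ 15 min: 09:45–11:15, 11:30–12:00, 12:15–12:45, 13:30–13:45.
Latest start in the last window 13:30–13:45 is 13:45 − 15 min = 13:30.

13:30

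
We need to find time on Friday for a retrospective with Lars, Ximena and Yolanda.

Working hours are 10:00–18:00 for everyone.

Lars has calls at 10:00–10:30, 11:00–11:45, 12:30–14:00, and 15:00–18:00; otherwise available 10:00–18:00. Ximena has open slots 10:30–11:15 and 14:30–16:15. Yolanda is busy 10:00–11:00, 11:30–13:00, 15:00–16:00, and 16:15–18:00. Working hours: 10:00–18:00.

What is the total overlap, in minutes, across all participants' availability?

Lars free within 10:00–18:00: 10:30–11:00, 11:45–12:30, 14:00–15:00.
Yolanda free within 10:00–18:00: 11:00–11:30, 13:00–15:00, 16:00–16:15.
Lars ∩ Ximena: 10:30–11:00, 14:30–15:00.
Lars ∩ Ximena ∩ Yolanda: 14:30–15:00.
Total common minutes: 30.

30 minutes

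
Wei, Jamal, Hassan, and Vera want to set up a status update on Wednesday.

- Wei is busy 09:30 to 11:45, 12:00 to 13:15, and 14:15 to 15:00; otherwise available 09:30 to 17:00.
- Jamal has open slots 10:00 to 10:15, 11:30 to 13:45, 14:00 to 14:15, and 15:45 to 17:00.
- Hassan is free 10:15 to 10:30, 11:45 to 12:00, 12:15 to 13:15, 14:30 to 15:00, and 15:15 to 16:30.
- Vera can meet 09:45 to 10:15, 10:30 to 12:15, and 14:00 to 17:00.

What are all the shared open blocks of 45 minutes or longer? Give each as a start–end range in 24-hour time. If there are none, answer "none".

15:45–16:30

Wei free within 09:30–17:00: 11:45–12:00, 13:15–14:15, 15:00–17:00.
Wei ∩ Jamal: 11:45–12:00, 13:15–13:45, 14:00–14:15, 15:45–17:00.
Wei ∩ Jamal ∩ Hassan: 11:45–12:00, 15:45–16:30.
Wei ∩ Jamal ∩ Hassan ∩ Vera: 11:45–12:00, 15:45–16:30.
Windows ≥ 45 min: 15:45–16:30.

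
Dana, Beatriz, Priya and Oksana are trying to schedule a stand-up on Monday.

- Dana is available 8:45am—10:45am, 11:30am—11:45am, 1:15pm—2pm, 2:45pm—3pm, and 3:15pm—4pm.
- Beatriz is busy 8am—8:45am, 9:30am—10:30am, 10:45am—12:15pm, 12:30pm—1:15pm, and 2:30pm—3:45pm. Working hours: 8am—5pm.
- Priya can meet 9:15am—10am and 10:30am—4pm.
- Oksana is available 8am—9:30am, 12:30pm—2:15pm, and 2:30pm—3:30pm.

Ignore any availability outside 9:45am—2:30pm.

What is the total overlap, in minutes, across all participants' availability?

45 minutes

Beatriz free within 08:00–17:00: 08:45–09:30, 10:30–10:45, 12:15–12:30, 13:15–14:30, 15:45–17:00.
Dana ∩ Beatriz: 08:45–09:30, 10:30–10:45, 13:15–14:00, 15:45–16:00.
Dana ∩ Beatriz ∩ Priya: 09:15–09:30, 10:30–10:45, 13:15–14:00, 15:45–16:00.
Dana ∩ Beatriz ∩ Priya ∩ Oksana: 09:15–09:30, 13:15–14:00.
Restricted to 09:45–14:30: 13:15–14:00.
Total common minutes: 45.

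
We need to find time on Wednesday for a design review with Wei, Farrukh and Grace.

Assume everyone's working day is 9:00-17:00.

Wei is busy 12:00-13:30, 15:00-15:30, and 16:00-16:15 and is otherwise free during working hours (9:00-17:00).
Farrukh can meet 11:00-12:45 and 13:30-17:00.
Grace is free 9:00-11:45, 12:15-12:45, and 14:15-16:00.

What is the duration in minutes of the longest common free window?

Wei free within 09:00–17:00: 09:00–12:00, 13:30–15:00, 15:30–16:00, 16:15–17:00.
Wei ∩ Farrukh: 11:00–12:00, 13:30–15:00, 15:30–16:00, 16:15–17:00.
Wei ∩ Farrukh ∩ Grace: 11:00–11:45, 14:15–15:00, 15:30–16:00.
Common window lengths: 45, 45, 30 min; longest is 45.

45 minutes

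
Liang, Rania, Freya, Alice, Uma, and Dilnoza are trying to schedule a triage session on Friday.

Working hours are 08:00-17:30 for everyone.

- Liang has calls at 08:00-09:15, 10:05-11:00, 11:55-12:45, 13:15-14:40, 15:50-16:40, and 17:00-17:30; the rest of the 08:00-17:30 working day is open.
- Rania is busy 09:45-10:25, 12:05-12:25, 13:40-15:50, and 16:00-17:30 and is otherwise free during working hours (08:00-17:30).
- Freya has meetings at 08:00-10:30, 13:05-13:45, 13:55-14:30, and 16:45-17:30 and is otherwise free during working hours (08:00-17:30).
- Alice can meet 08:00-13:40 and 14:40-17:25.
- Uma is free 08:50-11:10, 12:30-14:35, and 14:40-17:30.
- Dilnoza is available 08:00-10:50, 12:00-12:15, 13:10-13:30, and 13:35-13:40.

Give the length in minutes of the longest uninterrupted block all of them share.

Liang free within 08:00–17:30: 09:15–10:05, 11:00–11:55, 12:45–13:15, 14:40–15:50, 16:40–17:00.
Rania free within 08:00–17:30: 08:00–09:45, 10:25–12:05, 12:25–13:40, 15:50–16:00.
Freya free within 08:00–17:30: 10:30–13:05, 13:45–13:55, 14:30–16:45.
Liang ∩ Rania: 09:15–09:45, 11:00–11:55, 12:45–13:15.
Liang ∩ Rania ∩ Freya: 11:00–11:55, 12:45–13:05.
Liang ∩ Rania ∩ Freya ∩ Alice: 11:00–11:55, 12:45–13:05.
Liang ∩ Rania ∩ Freya ∩ Alice ∩ Uma: 11:00–11:10, 12:45–13:05.
Liang ∩ Rania ∩ Freya ∩ Alice ∩ Uma ∩ Dilnoza: (none).
No common window.

0 minutes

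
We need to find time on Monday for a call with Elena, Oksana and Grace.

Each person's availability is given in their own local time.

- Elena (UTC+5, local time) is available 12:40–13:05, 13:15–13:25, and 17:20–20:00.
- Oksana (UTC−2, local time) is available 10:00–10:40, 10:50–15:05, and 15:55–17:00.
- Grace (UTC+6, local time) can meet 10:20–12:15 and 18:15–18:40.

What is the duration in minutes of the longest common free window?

Elena → UTC: 07:40–08:05, 08:15–08:25, 12:20–15:00.
Oksana → UTC: 12:00–12:40, 12:50–17:05, 17:55–19:00.
Grace → UTC: 04:20–06:15, 12:15–12:40.
Elena ∩ Oksana: 12:20–12:40, 12:50–15:00.
Elena ∩ Oksana ∩ Grace: 12:20–12:40.
Single common window of 20 minutes.

20 minutes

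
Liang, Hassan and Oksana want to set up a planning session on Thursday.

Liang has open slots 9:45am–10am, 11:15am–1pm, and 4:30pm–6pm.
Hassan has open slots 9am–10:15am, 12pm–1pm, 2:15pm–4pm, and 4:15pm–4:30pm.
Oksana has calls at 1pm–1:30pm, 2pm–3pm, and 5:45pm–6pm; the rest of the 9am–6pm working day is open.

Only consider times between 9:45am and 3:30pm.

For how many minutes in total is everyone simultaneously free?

75 minutes

Oksana free within 09:00–18:00: 09:00–13:00, 13:30–14:00, 15:00–17:45.
Liang ∩ Hassan: 09:45–10:00, 12:00–13:00.
Liang ∩ Hassan ∩ Oksana: 09:45–10:00, 12:00–13:00.
Restricted to 09:45–15:30: 09:45–10:00, 12:00–13:00.
Total common minutes: 15 + 60 = 75.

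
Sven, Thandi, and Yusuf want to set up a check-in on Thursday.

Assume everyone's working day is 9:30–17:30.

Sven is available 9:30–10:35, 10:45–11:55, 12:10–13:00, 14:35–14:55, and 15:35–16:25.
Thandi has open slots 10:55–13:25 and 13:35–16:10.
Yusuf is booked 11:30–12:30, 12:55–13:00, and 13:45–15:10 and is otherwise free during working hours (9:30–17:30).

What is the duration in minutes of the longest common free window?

35 minutes

Yusuf free within 09:30–17:30: 09:30–11:30, 12:30–12:55, 13:00–13:45, 15:10–17:30.
Sven ∩ Thandi: 10:55–11:55, 12:10–13:00, 14:35–14:55, 15:35–16:10.
Sven ∩ Thandi ∩ Yusuf: 10:55–11:30, 12:30–12:55, 15:35–16:10.
Common window lengths: 35, 25, 35 min; longest is 35.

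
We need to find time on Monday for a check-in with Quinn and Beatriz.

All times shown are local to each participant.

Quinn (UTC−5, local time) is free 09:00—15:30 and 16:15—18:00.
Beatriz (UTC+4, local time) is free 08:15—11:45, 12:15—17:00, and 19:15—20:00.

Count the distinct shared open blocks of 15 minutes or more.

Quinn → UTC: 14:00–20:30, 21:15–23:00.
Beatriz → UTC: 04:15–07:45, 08:15–13:00, 15:15–16:00.
Quinn ∩ Beatriz: 15:15–16:00.
Windows ≥ 15 min: 15:15–16:00.
That's 1 window.

1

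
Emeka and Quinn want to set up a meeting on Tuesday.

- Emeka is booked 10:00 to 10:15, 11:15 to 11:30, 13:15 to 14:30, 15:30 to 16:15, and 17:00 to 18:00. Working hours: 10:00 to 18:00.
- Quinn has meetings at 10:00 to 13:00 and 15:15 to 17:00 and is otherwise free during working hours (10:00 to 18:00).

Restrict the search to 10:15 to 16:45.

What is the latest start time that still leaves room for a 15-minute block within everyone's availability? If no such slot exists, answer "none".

15:00

Emeka free within 10:00–18:00: 10:15–11:15, 11:30–13:15, 14:30–15:30, 16:15–17:00.
Quinn free within 10:00–18:00: 13:00–15:15, 17:00–18:00.
Emeka ∩ Quinn: 13:00–13:15, 14:30–15:15.
Restricted to 10:15–16:45: 13:00–13:15, 14:30–15:15.
Windows ≥ 15 min: 13:00–13:15, 14:30–15:15.
Latest start in the last window 14:30–15:15 is 15:15 − 15 min = 15:00.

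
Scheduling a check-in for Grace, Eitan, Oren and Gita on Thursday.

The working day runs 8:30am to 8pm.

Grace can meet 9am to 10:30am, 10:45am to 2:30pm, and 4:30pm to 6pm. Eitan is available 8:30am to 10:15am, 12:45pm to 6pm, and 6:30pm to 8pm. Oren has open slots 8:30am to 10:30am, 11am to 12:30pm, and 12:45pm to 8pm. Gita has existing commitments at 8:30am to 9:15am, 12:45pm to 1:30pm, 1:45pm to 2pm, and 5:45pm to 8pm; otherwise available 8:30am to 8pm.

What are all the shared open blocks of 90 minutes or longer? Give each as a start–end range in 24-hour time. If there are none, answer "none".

Gita free within 08:30–20:00: 09:15–12:45, 13:30–13:45, 14:00–17:45.
Grace ∩ Eitan: 09:00–10:15, 12:45–14:30, 16:30–18:00.
Grace ∩ Eitan ∩ Oren: 09:00–10:15, 12:45–14:30, 16:30–18:00.
Grace ∩ Eitan ∩ Oren ∩ Gita: 09:15–10:15, 13:30–13:45, 14:00–14:30, 16:30–17:45.
Windows ≥ 90 min: (none).

none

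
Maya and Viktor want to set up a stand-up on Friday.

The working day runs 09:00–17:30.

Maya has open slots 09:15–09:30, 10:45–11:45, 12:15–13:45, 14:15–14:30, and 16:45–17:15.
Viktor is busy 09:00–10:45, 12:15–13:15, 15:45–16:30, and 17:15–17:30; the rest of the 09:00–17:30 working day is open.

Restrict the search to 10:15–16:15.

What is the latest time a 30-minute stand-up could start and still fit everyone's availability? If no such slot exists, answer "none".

Viktor free within 09:00–17:30: 10:45–12:15, 13:15–15:45, 16:30–17:15.
Maya ∩ Viktor: 10:45–11:45, 13:15–13:45, 14:15–14:30, 16:45–17:15.
Restricted to 10:15–16:15: 10:45–11:45, 13:15–13:45, 14:15–14:30.
Windows ≥ 30 min: 10:45–11:45, 13:15–13:45.
Latest start in the last window 13:15–13:45 is 13:45 − 30 min = 13:15.

13:15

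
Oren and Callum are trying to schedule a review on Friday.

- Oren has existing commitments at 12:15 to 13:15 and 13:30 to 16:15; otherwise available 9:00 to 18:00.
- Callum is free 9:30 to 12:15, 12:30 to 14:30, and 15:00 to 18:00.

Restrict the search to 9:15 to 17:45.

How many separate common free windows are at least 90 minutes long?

2

Oren free within 09:00–18:00: 09:00–12:15, 13:15–13:30, 16:15–18:00.
Oren ∩ Callum: 09:30–12:15, 13:15–13:30, 16:15–18:00.
Restricted to 09:15–17:45: 09:30–12:15, 13:15–13:30, 16:15–17:45.
Windows ≥ 90 min: 09:30–12:15, 16:15–17:45.
That's 2 windows.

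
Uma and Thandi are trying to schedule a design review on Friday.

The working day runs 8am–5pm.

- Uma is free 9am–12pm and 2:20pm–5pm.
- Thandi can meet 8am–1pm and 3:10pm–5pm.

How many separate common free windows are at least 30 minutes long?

Uma ∩ Thandi: 09:00–12:00, 15:10–17:00.
Windows ≥ 30 min: 09:00–12:00, 15:10–17:00.
That's 2 windows.

2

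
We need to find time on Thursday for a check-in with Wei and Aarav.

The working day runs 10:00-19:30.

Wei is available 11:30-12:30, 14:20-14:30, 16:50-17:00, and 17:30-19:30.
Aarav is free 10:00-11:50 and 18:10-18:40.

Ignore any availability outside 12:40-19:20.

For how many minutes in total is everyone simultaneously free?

30 minutes

Wei ∩ Aarav: 11:30–11:50, 18:10–18:40.
Restricted to 12:40–19:20: 18:10–18:40.
Total common minutes: 30.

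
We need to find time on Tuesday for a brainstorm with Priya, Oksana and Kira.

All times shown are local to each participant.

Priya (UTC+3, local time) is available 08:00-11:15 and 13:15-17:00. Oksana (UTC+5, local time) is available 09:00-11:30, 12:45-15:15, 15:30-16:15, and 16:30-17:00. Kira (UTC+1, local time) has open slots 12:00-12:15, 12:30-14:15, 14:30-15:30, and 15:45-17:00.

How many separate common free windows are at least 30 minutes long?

1

Priya → UTC: 05:00–08:15, 10:15–14:00.
Oksana → UTC: 04:00–06:30, 07:45–10:15, 10:30–11:15, 11:30–12:00.
Kira → UTC: 11:00–11:15, 11:30–13:15, 13:30–14:30, 14:45–16:00.
Priya ∩ Oksana: 05:00–06:30, 07:45–08:15, 10:30–11:15, 11:30–12:00.
Priya ∩ Oksana ∩ Kira: 11:00–11:15, 11:30–12:00.
Windows ≥ 30 min: 11:30–12:00.
That's 1 window.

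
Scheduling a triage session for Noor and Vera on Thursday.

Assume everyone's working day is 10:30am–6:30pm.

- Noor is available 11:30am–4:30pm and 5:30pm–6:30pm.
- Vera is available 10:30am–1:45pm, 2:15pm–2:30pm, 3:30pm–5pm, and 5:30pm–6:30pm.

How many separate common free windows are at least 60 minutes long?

3

Noor ∩ Vera: 11:30–13:45, 14:15–14:30, 15:30–16:30, 17:30–18:30.
Windows ≥ 60 min: 11:30–13:45, 15:30–16:30, 17:30–18:30.
That's 3 windows.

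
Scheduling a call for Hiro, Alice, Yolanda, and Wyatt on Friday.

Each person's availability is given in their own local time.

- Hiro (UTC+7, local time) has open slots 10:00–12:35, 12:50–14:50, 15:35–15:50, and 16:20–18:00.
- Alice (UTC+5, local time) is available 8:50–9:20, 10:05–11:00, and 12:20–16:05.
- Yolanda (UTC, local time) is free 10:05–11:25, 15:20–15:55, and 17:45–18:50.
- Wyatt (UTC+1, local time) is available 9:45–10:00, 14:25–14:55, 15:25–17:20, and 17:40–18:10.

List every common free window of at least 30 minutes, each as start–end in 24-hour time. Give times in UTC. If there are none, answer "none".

Hiro → UTC: 03:00–05:35, 05:50–07:50, 08:35–08:50, 09:20–11:00.
Alice → UTC: 03:50–04:20, 05:05–06:00, 07:20–11:05.
Yolanda → UTC: 10:05–11:25, 15:20–15:55, 17:45–18:50.
Wyatt → UTC: 08:45–09:00, 13:25–13:55, 14:25–16:20, 16:40–17:10.
Hiro ∩ Alice: 03:50–04:20, 05:05–05:35, 05:50–06:00, 07:20–07:50, 08:35–08:50, 09:20–11:00.
Hiro ∩ Alice ∩ Yolanda: 10:05–11:00.
Hiro ∩ Alice ∩ Yolanda ∩ Wyatt: (none).
Windows ≥ 30 min: (none).

none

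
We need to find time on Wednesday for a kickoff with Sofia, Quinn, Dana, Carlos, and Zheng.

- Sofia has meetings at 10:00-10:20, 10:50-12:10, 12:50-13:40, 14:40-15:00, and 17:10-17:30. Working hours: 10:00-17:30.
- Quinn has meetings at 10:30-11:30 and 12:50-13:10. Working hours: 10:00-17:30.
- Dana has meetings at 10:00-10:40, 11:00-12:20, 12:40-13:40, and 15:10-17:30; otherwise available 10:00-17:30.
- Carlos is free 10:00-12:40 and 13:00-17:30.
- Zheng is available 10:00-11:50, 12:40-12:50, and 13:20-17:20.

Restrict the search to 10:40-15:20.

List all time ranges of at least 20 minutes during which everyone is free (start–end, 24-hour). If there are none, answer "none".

Sofia free within 10:00–17:30: 10:20–10:50, 12:10–12:50, 13:40–14:40, 15:00–17:10.
Quinn free within 10:00–17:30: 10:00–10:30, 11:30–12:50, 13:10–17:30.
Dana free within 10:00–17:30: 10:40–11:00, 12:20–12:40, 13:40–15:10.
Sofia ∩ Quinn: 10:20–10:30, 12:10–12:50, 13:40–14:40, 15:00–17:10.
Sofia ∩ Quinn ∩ Dana: 12:20–12:40, 13:40–14:40, 15:00–15:10.
Sofia ∩ Quinn ∩ Dana ∩ Carlos: 12:20–12:40, 13:40–14:40, 15:00–15:10.
Sofia ∩ Quinn ∩ Dana ∩ Carlos ∩ Zheng: 13:40–14:40, 15:00–15:10.
Restricted to 10:40–15:20: 13:40–14:40, 15:00–15:10.
Windows ≥ 20 min: 13:40–14:40.

13:40–14:40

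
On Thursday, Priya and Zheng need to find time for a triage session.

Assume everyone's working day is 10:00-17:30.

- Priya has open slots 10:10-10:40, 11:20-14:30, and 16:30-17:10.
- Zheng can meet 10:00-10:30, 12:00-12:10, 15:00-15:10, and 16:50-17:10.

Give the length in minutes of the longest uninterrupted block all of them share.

20 minutes

Priya ∩ Zheng: 10:10–10:30, 12:00–12:10, 16:50–17:10.
Common window lengths: 20, 10, 20 min; longest is 20.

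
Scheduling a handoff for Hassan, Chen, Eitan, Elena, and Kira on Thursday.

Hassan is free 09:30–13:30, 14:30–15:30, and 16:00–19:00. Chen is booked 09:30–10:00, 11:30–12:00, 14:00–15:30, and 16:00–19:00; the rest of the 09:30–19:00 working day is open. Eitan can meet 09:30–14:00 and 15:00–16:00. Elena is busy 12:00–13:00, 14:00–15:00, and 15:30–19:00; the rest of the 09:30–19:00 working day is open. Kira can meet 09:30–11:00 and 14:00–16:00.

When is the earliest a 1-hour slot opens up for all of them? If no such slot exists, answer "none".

Chen free within 09:30–19:00: 10:00–11:30, 12:00–14:00, 15:30–16:00.
Elena free within 09:30–19:00: 09:30–12:00, 13:00–14:00, 15:00–15:30.
Hassan ∩ Chen: 10:00–11:30, 12:00–13:30.
Hassan ∩ Chen ∩ Eitan: 10:00–11:30, 12:00–13:30.
Hassan ∩ Chen ∩ Eitan ∩ Elena: 10:00–11:30, 13:00–13:30.
Hassan ∩ Chen ∩ Eitan ∩ Elena ∩ Kira: 10:00–11:00.
Windows ≥ 60 min: 10:00–11:00.
Earliest such window starts at 10:00.

10:00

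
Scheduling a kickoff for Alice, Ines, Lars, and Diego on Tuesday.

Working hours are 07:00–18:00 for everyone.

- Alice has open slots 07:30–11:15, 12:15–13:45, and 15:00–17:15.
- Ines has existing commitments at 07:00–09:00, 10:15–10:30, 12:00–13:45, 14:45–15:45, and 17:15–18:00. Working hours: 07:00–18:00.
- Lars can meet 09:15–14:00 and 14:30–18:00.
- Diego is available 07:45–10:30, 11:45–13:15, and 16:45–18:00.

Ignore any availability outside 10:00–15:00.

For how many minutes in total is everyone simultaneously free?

15 minutes

Ines free within 07:00–18:00: 09:00–10:15, 10:30–12:00, 13:45–14:45, 15:45–17:15.
Alice ∩ Ines: 09:00–10:15, 10:30–11:15, 15:45–17:15.
Alice ∩ Ines ∩ Lars: 09:15–10:15, 10:30–11:15, 15:45–17:15.
Alice ∩ Ines ∩ Lars ∩ Diego: 09:15–10:15, 16:45–17:15.
Restricted to 10:00–15:00: 10:00–10:15.
Total common minutes: 15.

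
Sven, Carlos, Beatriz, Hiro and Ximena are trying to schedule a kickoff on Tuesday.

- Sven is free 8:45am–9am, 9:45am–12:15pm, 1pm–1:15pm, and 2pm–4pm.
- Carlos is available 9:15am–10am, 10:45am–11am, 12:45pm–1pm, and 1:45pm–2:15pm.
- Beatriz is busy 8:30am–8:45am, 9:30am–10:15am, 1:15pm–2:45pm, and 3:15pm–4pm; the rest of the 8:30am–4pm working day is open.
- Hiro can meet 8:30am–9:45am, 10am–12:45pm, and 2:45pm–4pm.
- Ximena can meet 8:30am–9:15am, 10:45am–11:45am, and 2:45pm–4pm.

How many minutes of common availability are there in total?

15 minutes

Beatriz free within 08:30–16:00: 08:45–09:30, 10:15–13:15, 14:45–15:15.
Sven ∩ Carlos: 09:45–10:00, 10:45–11:00, 14:00–14:15.
Sven ∩ Carlos ∩ Beatriz: 10:45–11:00.
Sven ∩ Carlos ∩ Beatriz ∩ Hiro: 10:45–11:00.
Sven ∩ Carlos ∩ Beatriz ∩ Hiro ∩ Ximena: 10:45–11:00.
Total common minutes: 15.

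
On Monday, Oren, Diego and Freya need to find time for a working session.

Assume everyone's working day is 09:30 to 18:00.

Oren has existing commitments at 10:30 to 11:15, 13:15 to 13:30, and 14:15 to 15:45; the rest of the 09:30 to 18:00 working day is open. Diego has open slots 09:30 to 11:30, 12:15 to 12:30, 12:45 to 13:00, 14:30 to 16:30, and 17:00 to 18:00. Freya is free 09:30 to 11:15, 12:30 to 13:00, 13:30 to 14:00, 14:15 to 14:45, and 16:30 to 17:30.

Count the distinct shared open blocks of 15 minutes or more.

3

Oren free within 09:30–18:00: 09:30–10:30, 11:15–13:15, 13:30–14:15, 15:45–18:00.
Oren ∩ Diego: 09:30–10:30, 11:15–11:30, 12:15–12:30, 12:45–13:00, 15:45–16:30, 17:00–18:00.
Oren ∩ Diego ∩ Freya: 09:30–10:30, 12:45–13:00, 17:00–17:30.
Windows ≥ 15 min: 09:30–10:30, 12:45–13:00, 17:00–17:30.
That's 3 windows.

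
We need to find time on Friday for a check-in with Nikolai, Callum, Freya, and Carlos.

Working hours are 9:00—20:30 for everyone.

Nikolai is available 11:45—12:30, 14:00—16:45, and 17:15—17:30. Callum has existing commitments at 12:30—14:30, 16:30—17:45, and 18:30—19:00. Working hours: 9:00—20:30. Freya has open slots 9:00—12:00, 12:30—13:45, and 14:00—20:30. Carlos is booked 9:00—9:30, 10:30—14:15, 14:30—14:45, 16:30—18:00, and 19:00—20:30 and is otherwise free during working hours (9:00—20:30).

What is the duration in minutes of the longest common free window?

105 minutes

Callum free within 09:00–20:30: 09:00–12:30, 14:30–16:30, 17:45–18:30, 19:00–20:30.
Carlos free within 09:00–20:30: 09:30–10:30, 14:15–14:30, 14:45–16:30, 18:00–19:00.
Nikolai ∩ Callum: 11:45–12:30, 14:30–16:30.
Nikolai ∩ Callum ∩ Freya: 11:45–12:00, 14:30–16:30.
Nikolai ∩ Callum ∩ Freya ∩ Carlos: 14:45–16:30.
Single common window of 105 minutes.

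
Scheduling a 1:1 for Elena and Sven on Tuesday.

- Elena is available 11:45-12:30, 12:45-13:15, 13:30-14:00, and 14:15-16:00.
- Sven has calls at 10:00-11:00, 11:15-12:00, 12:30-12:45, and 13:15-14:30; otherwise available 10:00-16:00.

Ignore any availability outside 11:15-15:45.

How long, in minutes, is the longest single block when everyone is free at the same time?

Sven free within 10:00–16:00: 11:00–11:15, 12:00–12:30, 12:45–13:15, 14:30–16:00.
Elena ∩ Sven: 12:00–12:30, 12:45–13:15, 14:30–16:00.
Restricted to 11:15–15:45: 12:00–12:30, 12:45–13:15, 14:30–15:45.
Common window lengths: 30, 30, 75 min; longest is 75.

75 minutes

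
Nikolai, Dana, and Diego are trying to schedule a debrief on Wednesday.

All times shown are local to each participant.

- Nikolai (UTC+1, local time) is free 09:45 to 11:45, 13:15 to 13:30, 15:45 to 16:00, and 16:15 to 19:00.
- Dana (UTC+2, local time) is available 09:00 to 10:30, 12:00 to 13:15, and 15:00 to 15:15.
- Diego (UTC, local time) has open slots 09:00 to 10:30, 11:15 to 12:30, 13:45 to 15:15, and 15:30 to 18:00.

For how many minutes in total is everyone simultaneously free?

30 minutes

Nikolai → UTC: 08:45–10:45, 12:15–12:30, 14:45–15:00, 15:15–18:00.
Dana → UTC: 07:00–08:30, 10:00–11:15, 13:00–13:15.
Diego → UTC: 09:00–10:30, 11:15–12:30, 13:45–15:15, 15:30–18:00.
Nikolai ∩ Dana: 10:00–10:45.
Nikolai ∩ Dana ∩ Diego: 10:00–10:30.
Total common minutes: 30.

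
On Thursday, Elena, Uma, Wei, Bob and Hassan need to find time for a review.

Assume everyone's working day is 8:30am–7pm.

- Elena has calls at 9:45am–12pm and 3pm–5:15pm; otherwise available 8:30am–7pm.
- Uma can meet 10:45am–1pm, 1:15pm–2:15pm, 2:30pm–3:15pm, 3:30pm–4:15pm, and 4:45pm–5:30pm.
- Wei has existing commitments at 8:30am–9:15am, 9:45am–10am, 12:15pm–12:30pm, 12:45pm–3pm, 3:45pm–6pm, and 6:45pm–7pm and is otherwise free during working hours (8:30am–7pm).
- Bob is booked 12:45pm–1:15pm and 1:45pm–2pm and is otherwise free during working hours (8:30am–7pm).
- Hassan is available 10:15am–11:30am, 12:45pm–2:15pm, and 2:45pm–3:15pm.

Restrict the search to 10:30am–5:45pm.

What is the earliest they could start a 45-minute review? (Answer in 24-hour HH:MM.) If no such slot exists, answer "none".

none

Elena free within 08:30–19:00: 08:30–09:45, 12:00–15:00, 17:15–19:00.
Wei free within 08:30–19:00: 09:15–09:45, 10:00–12:15, 12:30–12:45, 15:00–15:45, 18:00–18:45.
Bob free within 08:30–19:00: 08:30–12:45, 13:15–13:45, 14:00–19:00.
Elena ∩ Uma: 12:00–13:00, 13:15–14:15, 14:30–15:00, 17:15–17:30.
Elena ∩ Uma ∩ Wei: 12:00–12:15, 12:30–12:45.
Elena ∩ Uma ∩ Wei ∩ Bob: 12:00–12:15, 12:30–12:45.
Elena ∩ Uma ∩ Wei ∩ Bob ∩ Hassan: (none).
Restricted to 10:30–17:45: (none).
Windows ≥ 45 min: (none).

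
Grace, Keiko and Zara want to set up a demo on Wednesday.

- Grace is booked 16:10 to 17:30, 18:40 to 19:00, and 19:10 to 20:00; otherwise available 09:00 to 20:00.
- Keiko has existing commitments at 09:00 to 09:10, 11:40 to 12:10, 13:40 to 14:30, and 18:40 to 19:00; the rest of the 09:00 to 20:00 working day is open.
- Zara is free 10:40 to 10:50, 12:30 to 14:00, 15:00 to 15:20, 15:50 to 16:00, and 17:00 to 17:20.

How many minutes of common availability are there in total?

110 minutes

Grace free within 09:00–20:00: 09:00–16:10, 17:30–18:40, 19:00–19:10.
Keiko free within 09:00–20:00: 09:10–11:40, 12:10–13:40, 14:30–18:40, 19:00–20:00.
Grace ∩ Keiko: 09:10–11:40, 12:10–13:40, 14:30–16:10, 17:30–18:40, 19:00–19:10.
Grace ∩ Keiko ∩ Zara: 10:40–10:50, 12:30–13:40, 15:00–15:20, 15:50–16:00.
Total common minutes: 10 + 70 + 20 + 10 = 110.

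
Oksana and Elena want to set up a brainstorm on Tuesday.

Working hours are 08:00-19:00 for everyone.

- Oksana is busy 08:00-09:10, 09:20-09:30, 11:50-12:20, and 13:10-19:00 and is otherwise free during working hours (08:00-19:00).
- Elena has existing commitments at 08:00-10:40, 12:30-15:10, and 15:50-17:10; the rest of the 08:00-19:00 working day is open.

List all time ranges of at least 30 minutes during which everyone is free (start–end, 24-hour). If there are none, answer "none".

10:40–11:50

Oksana free within 08:00–19:00: 09:10–09:20, 09:30–11:50, 12:20–13:10.
Elena free within 08:00–19:00: 10:40–12:30, 15:10–15:50, 17:10–19:00.
Oksana ∩ Elena: 10:40–11:50, 12:20–12:30.
Windows ≥ 30 min: 10:40–11:50.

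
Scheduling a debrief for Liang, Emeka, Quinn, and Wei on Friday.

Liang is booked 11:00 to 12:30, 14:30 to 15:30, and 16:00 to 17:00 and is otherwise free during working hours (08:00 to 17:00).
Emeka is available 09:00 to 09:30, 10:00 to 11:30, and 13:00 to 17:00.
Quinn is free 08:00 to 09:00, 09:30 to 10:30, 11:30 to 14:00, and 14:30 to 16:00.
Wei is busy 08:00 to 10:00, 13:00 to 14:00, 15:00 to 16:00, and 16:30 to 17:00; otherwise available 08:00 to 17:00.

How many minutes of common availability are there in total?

Liang free within 08:00–17:00: 08:00–11:00, 12:30–14:30, 15:30–16:00.
Wei free within 08:00–17:00: 10:00–13:00, 14:00–15:00, 16:00–16:30.
Liang ∩ Emeka: 09:00–09:30, 10:00–11:00, 13:00–14:30, 15:30–16:00.
Liang ∩ Emeka ∩ Quinn: 10:00–10:30, 13:00–14:00, 15:30–16:00.
Liang ∩ Emeka ∩ Quinn ∩ Wei: 10:00–10:30.
Total common minutes: 30.

30 minutes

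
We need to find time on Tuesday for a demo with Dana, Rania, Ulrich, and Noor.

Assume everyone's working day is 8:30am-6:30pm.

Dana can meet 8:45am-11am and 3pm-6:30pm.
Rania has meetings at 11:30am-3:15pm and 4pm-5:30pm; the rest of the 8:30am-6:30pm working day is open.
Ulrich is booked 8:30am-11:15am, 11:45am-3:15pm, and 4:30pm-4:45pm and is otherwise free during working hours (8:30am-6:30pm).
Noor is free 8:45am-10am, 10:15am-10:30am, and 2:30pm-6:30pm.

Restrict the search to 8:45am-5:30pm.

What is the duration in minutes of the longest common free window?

Rania free within 08:30–18:30: 08:30–11:30, 15:15–16:00, 17:30–18:30.
Ulrich free within 08:30–18:30: 11:15–11:45, 15:15–16:30, 16:45–18:30.
Dana ∩ Rania: 08:45–11:00, 15:15–16:00, 17:30–18:30.
Dana ∩ Rania ∩ Ulrich: 15:15–16:00, 17:30–18:30.
Dana ∩ Rania ∩ Ulrich ∩ Noor: 15:15–16:00, 17:30–18:30.
Restricted to 08:45–17:30: 15:15–16:00.
Single common window of 45 minutes.

45 minutes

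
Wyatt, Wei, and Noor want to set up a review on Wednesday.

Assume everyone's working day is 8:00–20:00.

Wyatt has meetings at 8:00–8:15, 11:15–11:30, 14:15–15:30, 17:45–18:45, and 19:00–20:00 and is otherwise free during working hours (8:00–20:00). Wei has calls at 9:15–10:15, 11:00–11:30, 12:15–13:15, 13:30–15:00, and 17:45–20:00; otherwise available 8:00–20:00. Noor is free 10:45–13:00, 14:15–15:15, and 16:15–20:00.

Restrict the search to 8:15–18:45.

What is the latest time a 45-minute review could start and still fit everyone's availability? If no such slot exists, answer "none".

17:00

Wyatt free within 08:00–20:00: 08:15–11:15, 11:30–14:15, 15:30–17:45, 18:45–19:00.
Wei free within 08:00–20:00: 08:00–09:15, 10:15–11:00, 11:30–12:15, 13:15–13:30, 15:00–17:45.
Wyatt ∩ Wei: 08:15–09:15, 10:15–11:00, 11:30–12:15, 13:15–13:30, 15:30–17:45.
Wyatt ∩ Wei ∩ Noor: 10:45–11:00, 11:30–12:15, 16:15–17:45.
Restricted to 08:15–18:45: 10:45–11:00, 11:30–12:15, 16:15–17:45.
Windows ≥ 45 min: 11:30–12:15, 16:15–17:45.
Latest start in the last window 16:15–17:45 is 17:45 − 45 min = 17:00.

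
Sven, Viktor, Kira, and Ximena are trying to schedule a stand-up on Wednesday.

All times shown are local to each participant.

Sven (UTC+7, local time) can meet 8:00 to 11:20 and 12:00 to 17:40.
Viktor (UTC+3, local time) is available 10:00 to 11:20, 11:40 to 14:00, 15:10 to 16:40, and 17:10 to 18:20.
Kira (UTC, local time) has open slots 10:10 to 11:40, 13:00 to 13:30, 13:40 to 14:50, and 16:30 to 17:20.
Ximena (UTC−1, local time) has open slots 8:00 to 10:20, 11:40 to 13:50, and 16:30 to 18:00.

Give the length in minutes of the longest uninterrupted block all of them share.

Sven → UTC: 01:00–04:20, 05:00–10:40.
Viktor → UTC: 07:00–08:20, 08:40–11:00, 12:10–13:40, 14:10–15:20.
Kira → UTC: 10:10–11:40, 13:00–13:30, 13:40–14:50, 16:30–17:20.
Ximena → UTC: 09:00–11:20, 12:40–14:50, 17:30–19:00.
Sven ∩ Viktor: 07:00–08:20, 08:40–10:40.
Sven ∩ Viktor ∩ Kira: 10:10–10:40.
Sven ∩ Viktor ∩ Kira ∩ Ximena: 10:10–10:40.
Single common window of 30 minutes.

30 minutes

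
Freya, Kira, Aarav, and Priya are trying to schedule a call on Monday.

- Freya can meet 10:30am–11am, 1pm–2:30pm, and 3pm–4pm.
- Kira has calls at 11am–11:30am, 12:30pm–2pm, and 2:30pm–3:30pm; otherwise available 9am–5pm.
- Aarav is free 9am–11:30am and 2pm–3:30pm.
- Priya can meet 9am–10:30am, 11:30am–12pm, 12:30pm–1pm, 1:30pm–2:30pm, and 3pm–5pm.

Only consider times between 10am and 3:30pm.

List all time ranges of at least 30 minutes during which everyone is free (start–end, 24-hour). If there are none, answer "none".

14:00–14:30

Kira free within 09:00–17:00: 09:00–11:00, 11:30–12:30, 14:00–14:30, 15:30–17:00.
Freya ∩ Kira: 10:30–11:00, 14:00–14:30, 15:30–16:00.
Freya ∩ Kira ∩ Aarav: 10:30–11:00, 14:00–14:30.
Freya ∩ Kira ∩ Aarav ∩ Priya: 14:00–14:30.
Restricted to 10:00–15:30: 14:00–14:30.
Windows ≥ 30 min: 14:00–14:30.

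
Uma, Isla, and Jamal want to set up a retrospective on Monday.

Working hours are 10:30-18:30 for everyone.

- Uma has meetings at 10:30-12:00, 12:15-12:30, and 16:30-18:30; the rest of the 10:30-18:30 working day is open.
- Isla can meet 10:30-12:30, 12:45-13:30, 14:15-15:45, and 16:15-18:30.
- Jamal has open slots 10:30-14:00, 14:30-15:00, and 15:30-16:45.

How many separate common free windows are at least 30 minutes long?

Uma free within 10:30–18:30: 12:00–12:15, 12:30–16:30.
Uma ∩ Isla: 12:00–12:15, 12:45–13:30, 14:15–15:45, 16:15–16:30.
Uma ∩ Isla ∩ Jamal: 12:00–12:15, 12:45–13:30, 14:30–15:00, 15:30–15:45, 16:15–16:30.
Windows ≥ 30 min: 12:45–13:30, 14:30–15:00.
That's 2 windows.

2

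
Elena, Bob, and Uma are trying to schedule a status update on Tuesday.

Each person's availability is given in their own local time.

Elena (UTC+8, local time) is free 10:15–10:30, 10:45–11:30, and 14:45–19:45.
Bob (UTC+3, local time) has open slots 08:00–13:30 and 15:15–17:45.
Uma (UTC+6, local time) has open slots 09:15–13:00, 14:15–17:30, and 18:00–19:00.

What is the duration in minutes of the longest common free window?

Elena → UTC: 02:15–02:30, 02:45–03:30, 06:45–11:45.
Bob → UTC: 05:00–10:30, 12:15–14:45.
Uma → UTC: 03:15–07:00, 08:15–11:30, 12:00–13:00.
Elena ∩ Bob: 06:45–10:30.
Elena ∩ Bob ∩ Uma: 06:45–07:00, 08:15–10:30.
Common window lengths: 15, 135 min; longest is 135.

135 minutes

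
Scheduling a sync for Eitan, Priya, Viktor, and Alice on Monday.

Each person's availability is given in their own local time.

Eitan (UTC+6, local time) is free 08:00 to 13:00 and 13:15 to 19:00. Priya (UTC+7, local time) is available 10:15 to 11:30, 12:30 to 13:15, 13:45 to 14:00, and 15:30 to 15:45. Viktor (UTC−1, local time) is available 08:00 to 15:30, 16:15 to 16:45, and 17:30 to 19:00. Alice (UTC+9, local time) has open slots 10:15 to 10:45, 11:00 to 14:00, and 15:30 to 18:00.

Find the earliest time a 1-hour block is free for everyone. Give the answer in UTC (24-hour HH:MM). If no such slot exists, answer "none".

Eitan → UTC: 02:00–07:00, 07:15–13:00.
Priya → UTC: 03:15–04:30, 05:30–06:15, 06:45–07:00, 08:30–08:45.
Viktor → UTC: 09:00–16:30, 17:15–17:45, 18:30–20:00.
Alice → UTC: 01:15–01:45, 02:00–05:00, 06:30–09:00.
Eitan ∩ Priya: 03:15–04:30, 05:30–06:15, 06:45–07:00, 08:30–08:45.
Eitan ∩ Priya ∩ Viktor: (none).
Eitan ∩ Priya ∩ Viktor ∩ Alice: (none).
Windows ≥ 60 min: (none).

none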